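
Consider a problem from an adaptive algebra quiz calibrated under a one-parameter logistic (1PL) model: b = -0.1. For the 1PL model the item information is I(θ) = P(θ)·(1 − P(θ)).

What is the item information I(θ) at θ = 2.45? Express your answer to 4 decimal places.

0.0672

P = 1/(1+e^{-2.5500}) = 0.9276
P(1−P) = 0.9276 × 0.0724 = 0.0672
I = P(1−P) = 0.06718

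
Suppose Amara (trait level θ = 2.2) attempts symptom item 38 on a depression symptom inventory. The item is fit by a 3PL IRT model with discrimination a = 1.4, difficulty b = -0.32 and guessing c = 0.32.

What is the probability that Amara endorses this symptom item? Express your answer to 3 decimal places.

0.981

P(θ) = c + (1 − c) · 1 / (1 + exp(−a(θ − b)))
Exponent: 1.4 × (2.2 − (-0.32)) = 3.5280
1/(1 + e^{-3.5280}) = 0.9715
P = 0.32 + 0.68 × 0.9715 = 0.9806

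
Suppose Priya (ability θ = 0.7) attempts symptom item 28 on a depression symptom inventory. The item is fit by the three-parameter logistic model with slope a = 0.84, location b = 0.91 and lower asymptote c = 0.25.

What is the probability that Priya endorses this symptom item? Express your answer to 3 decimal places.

0.592

P(θ) = c + (1 − c) · 1 / (1 + exp(−a(θ − b)))
Exponent: 0.84 × (0.7 − 0.91) = -0.1764
1/(1 + e^{0.1764}) = 0.4560
P = 0.25 + 0.75 × 0.4560 = 0.5920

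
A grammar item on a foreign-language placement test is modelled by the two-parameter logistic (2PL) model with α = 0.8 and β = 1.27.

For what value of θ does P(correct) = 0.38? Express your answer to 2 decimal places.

P(θ) = 1 / (1 + exp(−α(θ − β)))
logit = ln(0.3800/0.6200) = -0.4895
θ = β + logit/(α) = 1.27 + (-0.4895)/0.8000 = 0.6581

0.66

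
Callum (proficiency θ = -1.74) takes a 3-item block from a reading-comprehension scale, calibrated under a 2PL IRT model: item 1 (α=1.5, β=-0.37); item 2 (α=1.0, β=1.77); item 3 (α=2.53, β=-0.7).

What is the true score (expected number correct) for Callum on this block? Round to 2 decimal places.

P(θ) = 1 / (1 + exp(−α(θ − β)))
P_1 = 1/(1+e^{2.0550}) = 0.1135
P_2 = 1/(1+e^{3.5100}) = 0.0290
P_3 = 1/(1+e^{2.6312}) = 0.0672
E[score] = 0.1135 + 0.0290 + 0.0672 = 0.2097

0.21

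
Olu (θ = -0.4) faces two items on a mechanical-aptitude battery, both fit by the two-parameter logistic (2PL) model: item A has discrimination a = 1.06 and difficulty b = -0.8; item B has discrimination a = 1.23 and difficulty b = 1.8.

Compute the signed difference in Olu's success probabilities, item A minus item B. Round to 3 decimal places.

0.542

P(θ) = 1 / (1 + exp(−a(θ − b)))
P_A = 0.6044
P_B = 0.0626
P_A − P_B = 0.5418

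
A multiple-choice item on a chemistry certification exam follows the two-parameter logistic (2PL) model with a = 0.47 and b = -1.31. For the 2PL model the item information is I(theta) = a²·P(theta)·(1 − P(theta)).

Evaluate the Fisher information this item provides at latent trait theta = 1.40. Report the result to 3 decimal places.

0.038

P = 1/(1+e^{-1.2737}) = 0.7814
P(1−P) = 0.7814 × 0.2186 = 0.1708
I = a² × P(1−P) = 0.47² × 0.1708 = 0.03774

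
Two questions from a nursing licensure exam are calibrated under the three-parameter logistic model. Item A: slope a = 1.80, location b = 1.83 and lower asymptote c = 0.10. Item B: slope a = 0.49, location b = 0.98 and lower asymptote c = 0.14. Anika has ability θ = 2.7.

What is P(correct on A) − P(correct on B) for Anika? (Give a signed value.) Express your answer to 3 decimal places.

P(θ) = c + (1 − c) · 1 / (1 + exp(−a(θ − b)))
P_A = 0.8445
P_B = 0.7412
P_A − P_B = 0.1033

0.103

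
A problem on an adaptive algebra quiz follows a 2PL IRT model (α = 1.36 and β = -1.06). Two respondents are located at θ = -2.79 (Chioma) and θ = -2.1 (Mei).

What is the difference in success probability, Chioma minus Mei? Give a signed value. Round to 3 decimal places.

P(θ) = 1 / (1 + exp(−α(θ − β)))
P(Chioma) = 0.0868  [exponent -2.3528]
P(Mei) = 0.1955  [exponent -1.4144]
Difference = 0.0868 − 0.1955 = -0.1087

-0.109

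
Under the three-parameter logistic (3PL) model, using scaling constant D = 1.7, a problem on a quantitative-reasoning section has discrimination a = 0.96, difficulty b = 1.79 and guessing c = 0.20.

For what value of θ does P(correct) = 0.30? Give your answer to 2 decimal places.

0.60

P(θ) = c + (1 − c) · 1 / (1 + exp(−D·a(θ − b)))
Remove guessing floor: (0.30 − 0.20)/(1 − 0.20) = 0.1250
logit = ln(0.1250/0.8750) = -1.9459
θ = b + logit/(1.7·a) = 1.79 + (-1.9459)/1.6320 = 0.5977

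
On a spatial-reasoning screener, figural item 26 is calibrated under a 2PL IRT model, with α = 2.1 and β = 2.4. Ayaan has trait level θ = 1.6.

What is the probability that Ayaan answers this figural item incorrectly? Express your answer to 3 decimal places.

P(θ) = 1 / (1 + exp(−α(θ − β)))
Exponent: 2.1 × (1.6 − 2.4) = -1.6800
1/(1 + e^{1.6800}) = 0.1571
P(incorrect) = 1 − 0.1571 = 0.8429

0.843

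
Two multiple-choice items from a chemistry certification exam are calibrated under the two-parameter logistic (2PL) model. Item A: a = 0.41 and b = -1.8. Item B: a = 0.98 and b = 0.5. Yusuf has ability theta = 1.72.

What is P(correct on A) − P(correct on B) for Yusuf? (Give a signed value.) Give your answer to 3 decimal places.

0.041

P(theta) = 1 / (1 + exp(−a(theta − b)))
P_A = 0.8089
P_B = 0.7677
P_A − P_B = 0.0412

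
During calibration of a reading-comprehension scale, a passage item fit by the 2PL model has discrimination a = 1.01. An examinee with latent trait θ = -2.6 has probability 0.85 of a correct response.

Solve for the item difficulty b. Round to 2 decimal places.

-4.32

P(θ) = 1 / (1 + exp(−a(θ − b)))
logit(0.85) = ln(0.85/0.15) = 1.7346
b = θ − logit/(a) = -2.6 − 1.7346/1.0100 = -4.3174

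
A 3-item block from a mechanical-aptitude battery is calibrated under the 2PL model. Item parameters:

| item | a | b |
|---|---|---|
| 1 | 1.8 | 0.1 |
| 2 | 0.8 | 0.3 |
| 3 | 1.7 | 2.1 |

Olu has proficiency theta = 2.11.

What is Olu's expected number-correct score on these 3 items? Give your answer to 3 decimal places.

2.288

P(theta) = 1 / (1 + exp(−a(theta − b)))
P_1 = 1/(1+e^{-3.6180}) = 0.9739
P_2 = 1/(1+e^{-1.4480}) = 0.8097
P_3 = 1/(1+e^{-0.0170}) = 0.5042
E[score] = 0.9739 + 0.8097 + 0.5042 = 2.2878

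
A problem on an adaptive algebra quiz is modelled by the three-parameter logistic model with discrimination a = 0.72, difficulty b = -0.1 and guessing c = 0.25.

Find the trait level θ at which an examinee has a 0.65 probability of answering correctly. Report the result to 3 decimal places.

0.085

P(θ) = c + (1 − c) · 1 / (1 + exp(−a(θ − b)))
Remove guessing floor: (0.65 − 0.25)/(1 − 0.25) = 0.5333
logit = ln(0.5333/0.4667) = 0.1335
θ = b + logit/(a) = -0.1 + 0.1335/0.7200 = 0.0855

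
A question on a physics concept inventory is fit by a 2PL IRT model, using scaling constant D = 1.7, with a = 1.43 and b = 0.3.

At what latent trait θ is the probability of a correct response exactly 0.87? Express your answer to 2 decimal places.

1.08

P(θ) = 1 / (1 + exp(−D·a(θ − b)))
logit = ln(0.8700/0.1300) = 1.9010
θ = b + logit/(1.7·a) = 0.3 + 1.9010/2.4310 = 1.0820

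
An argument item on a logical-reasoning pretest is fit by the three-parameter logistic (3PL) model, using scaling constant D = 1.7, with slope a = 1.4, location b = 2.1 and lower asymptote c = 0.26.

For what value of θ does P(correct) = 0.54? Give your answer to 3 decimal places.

1.891

P(θ) = c + (1 − c) · 1 / (1 + exp(−D·a(θ − b)))
Remove guessing floor: (0.54 − 0.26)/(1 − 0.26) = 0.3784
logit = ln(0.3784/0.6216) = -0.4964
θ = b + logit/(1.7·a) = 2.1 + (-0.4964)/2.3800 = 1.8914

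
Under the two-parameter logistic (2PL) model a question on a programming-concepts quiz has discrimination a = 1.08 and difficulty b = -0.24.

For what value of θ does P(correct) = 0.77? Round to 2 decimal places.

0.88

P(θ) = 1 / (1 + exp(−a(θ − b)))
logit = ln(0.7700/0.2300) = 1.2083
θ = b + logit/(a) = -0.24 + 1.2083/1.0800 = 0.8788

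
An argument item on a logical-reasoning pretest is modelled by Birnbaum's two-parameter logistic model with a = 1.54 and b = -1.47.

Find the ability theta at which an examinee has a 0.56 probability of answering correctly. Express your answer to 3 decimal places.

-1.313

P(theta) = 1 / (1 + exp(−a(theta − b)))
logit = ln(0.5600/0.4400) = 0.2412
theta = b + logit/(a) = -1.47 + 0.2412/1.5400 = -1.3134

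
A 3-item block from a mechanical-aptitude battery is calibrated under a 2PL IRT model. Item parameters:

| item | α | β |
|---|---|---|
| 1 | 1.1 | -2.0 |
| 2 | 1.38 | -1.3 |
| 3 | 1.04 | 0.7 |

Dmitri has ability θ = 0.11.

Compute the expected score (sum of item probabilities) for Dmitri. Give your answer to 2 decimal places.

P(θ) = 1 / (1 + exp(−α(θ − β)))
P_1 = 1/(1+e^{-2.3210}) = 0.9106
P_2 = 1/(1+e^{-1.9458}) = 0.8750
P_3 = 1/(1+e^{0.6136}) = 0.3512
E[score] = 0.9106 + 0.8750 + 0.3512 = 2.1368

2.14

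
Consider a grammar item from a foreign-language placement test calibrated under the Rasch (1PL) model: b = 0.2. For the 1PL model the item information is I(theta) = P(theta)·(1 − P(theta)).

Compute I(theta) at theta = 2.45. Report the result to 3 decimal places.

P = 1/(1+e^{-2.2500}) = 0.9047
P(1−P) = 0.9047 × 0.0953 = 0.0863
I = P(1−P) = 0.08626

0.086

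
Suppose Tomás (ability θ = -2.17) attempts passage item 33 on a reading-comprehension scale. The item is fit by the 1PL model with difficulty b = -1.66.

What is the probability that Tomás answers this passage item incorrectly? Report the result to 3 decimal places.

0.625

P(θ) = 1 / (1 + exp(−(θ − b)))
Exponent: (-2.17 − (-1.66)) = -0.5100
1/(1 + e^{0.5100}) = 0.3752
P = 0.3752
P(incorrect) = 1 − 0.3752 = 0.6248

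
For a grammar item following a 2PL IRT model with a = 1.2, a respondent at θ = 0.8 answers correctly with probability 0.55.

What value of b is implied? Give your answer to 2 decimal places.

P(θ) = 1 / (1 + exp(−a(θ − b)))
logit(0.55) = ln(0.55/0.45) = 0.2007
b = θ − logit/(a) = 0.8 − 0.2007/1.2000 = 0.6328

0.63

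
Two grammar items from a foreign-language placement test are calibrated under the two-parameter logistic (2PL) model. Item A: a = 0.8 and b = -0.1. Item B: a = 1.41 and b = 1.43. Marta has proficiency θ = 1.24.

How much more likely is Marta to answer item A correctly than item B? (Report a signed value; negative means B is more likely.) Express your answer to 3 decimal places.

P(θ) = 1 / (1 + exp(−a(θ − b)))
P_A = 0.7450
P_B = 0.4334
P_A − P_B = 0.3116

0.312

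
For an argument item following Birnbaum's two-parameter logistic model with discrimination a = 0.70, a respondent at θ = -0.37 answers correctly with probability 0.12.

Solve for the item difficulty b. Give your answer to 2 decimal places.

P(θ) = 1 / (1 + exp(−a(θ − b)))
logit(0.12) = ln(0.12/0.88) = -1.9924
b = θ − logit/(a) = -0.37 − (-1.9924)/0.7000 = 2.4763

2.48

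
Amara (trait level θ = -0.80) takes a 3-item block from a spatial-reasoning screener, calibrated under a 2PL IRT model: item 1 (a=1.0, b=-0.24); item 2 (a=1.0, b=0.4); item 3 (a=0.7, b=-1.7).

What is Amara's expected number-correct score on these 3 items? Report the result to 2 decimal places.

P(θ) = 1 / (1 + exp(−a(θ − b)))
P_1 = 1/(1+e^{0.5600}) = 0.3635
P_2 = 1/(1+e^{1.2000}) = 0.2315
P_3 = 1/(1+e^{-0.6300}) = 0.6525
E[score] = 0.3635 + 0.2315 + 0.6525 = 1.2475

1.25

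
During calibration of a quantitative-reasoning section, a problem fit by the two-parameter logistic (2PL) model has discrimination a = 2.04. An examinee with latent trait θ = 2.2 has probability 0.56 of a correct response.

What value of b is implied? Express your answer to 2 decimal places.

P(θ) = 1 / (1 + exp(−a(θ − b)))
logit(0.56) = ln(0.56/0.44) = 0.2412
b = θ − logit/(a) = 2.2 − 0.2412/2.0400 = 2.0818

2.08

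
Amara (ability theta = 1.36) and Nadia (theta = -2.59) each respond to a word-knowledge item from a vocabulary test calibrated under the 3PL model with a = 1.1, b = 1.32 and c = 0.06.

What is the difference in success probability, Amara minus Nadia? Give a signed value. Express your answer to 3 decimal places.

0.468

P(theta) = c + (1 − c) · 1 / (1 + exp(−a(theta − b)))
P(Amara) = 0.5403  [exponent 0.0440]
P(Nadia) = 0.0726  [exponent -4.3010]
Difference = 0.5403 − 0.0726 = 0.4678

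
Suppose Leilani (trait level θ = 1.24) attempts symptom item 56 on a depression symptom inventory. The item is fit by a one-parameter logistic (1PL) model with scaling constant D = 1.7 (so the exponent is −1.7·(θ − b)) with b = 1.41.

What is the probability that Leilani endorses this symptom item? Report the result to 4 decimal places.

0.4282

P(θ) = 1 / (1 + exp(−D·(θ − b)))
Exponent: 1.7 × (1.24 − 1.41) = -0.2890
1/(1 + e^{0.2890}) = 0.4282
P = 0.4282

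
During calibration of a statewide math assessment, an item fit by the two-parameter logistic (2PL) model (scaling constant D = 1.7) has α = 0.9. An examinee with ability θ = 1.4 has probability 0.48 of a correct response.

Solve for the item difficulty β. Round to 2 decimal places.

1.45

P(θ) = 1 / (1 + exp(−D·α(θ − β)))
logit(0.48) = ln(0.48/0.52) = -0.0800
β = θ − logit/(1.7·α) = 1.4 − (-0.0800)/1.5300 = 1.4523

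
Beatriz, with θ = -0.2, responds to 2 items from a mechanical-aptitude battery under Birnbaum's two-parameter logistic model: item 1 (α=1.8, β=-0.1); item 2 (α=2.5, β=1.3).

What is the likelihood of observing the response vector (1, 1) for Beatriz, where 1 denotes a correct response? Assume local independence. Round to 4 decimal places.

P(θ) = 1 / (1 + exp(−α(θ − β)))
P_1 = 1/(1+e^{0.1800}) = 0.4551
P_2 = 1/(1+e^{3.7500}) = 0.0230
L = P_1 × P_2 = 0.4551 × 0.0230 = 0.01046

0.0105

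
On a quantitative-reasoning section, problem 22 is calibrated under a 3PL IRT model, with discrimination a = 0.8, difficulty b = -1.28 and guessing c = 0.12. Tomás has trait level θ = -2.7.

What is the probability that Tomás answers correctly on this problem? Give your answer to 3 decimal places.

P(θ) = c + (1 − c) · 1 / (1 + exp(−a(θ − b)))
Exponent: 0.8 × (-2.7 − (-1.28)) = -1.1360
1/(1 + e^{1.1360}) = 0.2431
P = 0.12 + 0.88 × 0.2431 = 0.3339

0.334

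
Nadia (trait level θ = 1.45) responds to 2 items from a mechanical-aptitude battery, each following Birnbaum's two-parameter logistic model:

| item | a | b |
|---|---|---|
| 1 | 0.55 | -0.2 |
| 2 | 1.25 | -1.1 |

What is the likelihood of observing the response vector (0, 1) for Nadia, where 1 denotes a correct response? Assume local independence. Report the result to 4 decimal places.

P(θ) = 1 / (1 + exp(−a(θ − b)))
P_1 = 1/(1+e^{-0.9075}) = 0.7125
P_2 = 1/(1+e^{-3.1875}) = 0.9604
L = (1−P_1) × P_2 = 0.2875 × 0.9604 = 0.27612

0.2761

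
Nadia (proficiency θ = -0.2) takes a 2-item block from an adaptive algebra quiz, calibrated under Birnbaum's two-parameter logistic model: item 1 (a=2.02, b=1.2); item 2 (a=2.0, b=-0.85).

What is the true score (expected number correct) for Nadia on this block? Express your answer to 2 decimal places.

0.84

P(θ) = 1 / (1 + exp(−a(θ − b)))
P_1 = 1/(1+e^{2.8280}) = 0.0558
P_2 = 1/(1+e^{-1.3000}) = 0.7858
E[score] = 0.0558 + 0.7858 = 0.8417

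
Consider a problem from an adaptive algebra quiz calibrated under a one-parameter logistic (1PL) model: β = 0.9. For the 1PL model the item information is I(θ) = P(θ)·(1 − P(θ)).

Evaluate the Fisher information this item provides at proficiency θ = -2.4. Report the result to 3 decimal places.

0.034

P = 1/(1+e^{3.3000}) = 0.0356
P(1−P) = 0.0356 × 0.9644 = 0.0343
I = P(1−P) = 0.03431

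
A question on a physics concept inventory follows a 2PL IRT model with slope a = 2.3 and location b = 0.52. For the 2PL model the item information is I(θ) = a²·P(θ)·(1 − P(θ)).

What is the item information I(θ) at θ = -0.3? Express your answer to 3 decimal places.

P = 1/(1+e^{1.8860}) = 0.1317
P(1−P) = 0.1317 × 0.8683 = 0.1144
I = a² × P(1−P) = 2.3² × 0.1144 = 0.60494

0.605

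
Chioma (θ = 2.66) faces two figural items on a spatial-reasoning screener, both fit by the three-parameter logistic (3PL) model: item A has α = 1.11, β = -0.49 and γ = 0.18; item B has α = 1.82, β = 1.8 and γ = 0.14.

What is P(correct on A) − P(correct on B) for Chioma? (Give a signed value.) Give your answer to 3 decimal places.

P(θ) = γ + (1 − γ) · 1 / (1 + exp(−α(θ − β)))
P_A = 0.9759
P_B = 0.8513
P_A − P_B = 0.1246

0.125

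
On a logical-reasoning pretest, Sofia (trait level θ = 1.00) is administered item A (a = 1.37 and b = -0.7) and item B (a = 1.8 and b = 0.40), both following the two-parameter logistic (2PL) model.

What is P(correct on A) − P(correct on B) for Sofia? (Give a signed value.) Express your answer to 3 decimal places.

0.165

P(θ) = 1 / (1 + exp(−a(θ − b)))
P_A = 0.9113
P_B = 0.7465
P_A − P_B = 0.1648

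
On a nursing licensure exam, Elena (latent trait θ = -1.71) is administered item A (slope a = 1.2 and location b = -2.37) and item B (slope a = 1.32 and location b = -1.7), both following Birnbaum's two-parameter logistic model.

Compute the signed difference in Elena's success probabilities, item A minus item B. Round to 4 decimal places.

0.1916

P(θ) = 1 / (1 + exp(−a(θ − b)))
P_A = 0.6883
P_B = 0.4967
P_A − P_B = 0.1916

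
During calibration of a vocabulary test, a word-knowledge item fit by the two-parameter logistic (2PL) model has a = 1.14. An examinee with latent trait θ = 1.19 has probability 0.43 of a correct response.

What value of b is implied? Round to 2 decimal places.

1.44

P(θ) = 1 / (1 + exp(−a(θ − b)))
logit(0.43) = ln(0.43/0.57) = -0.2819
b = θ − logit/(a) = 1.19 − (-0.2819)/1.1400 = 1.4372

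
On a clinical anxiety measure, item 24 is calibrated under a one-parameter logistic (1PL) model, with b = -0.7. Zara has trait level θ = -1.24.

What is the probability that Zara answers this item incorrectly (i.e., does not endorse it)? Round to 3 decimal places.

0.632

P(θ) = 1 / (1 + exp(−(θ − b)))
Exponent: (-1.24 − (-0.7)) = -0.5400
1/(1 + e^{0.5400}) = 0.3682
P = 0.3682
P(incorrect) = 1 − 0.3682 = 0.6318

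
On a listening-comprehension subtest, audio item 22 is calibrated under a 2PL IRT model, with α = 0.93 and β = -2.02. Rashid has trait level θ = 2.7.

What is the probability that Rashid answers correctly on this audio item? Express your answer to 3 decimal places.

0.988

P(θ) = 1 / (1 + exp(−α(θ − β)))
Exponent: 0.93 × (2.7 − (-2.02)) = 4.3896
1/(1 + e^{-4.3896}) = 0.9877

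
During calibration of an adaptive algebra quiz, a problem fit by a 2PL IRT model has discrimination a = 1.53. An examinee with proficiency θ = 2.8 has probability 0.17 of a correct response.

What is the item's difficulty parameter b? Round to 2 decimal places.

3.84

P(θ) = 1 / (1 + exp(−a(θ − b)))
logit(0.17) = ln(0.17/0.83) = -1.5856
b = θ − logit/(a) = 2.8 − (-1.5856)/1.5300 = 3.8364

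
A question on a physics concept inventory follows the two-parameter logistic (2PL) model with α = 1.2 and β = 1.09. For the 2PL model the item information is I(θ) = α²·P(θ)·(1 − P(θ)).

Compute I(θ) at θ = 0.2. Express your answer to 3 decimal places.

P = 1/(1+e^{1.0680}) = 0.2558
P(1−P) = 0.2558 × 0.7442 = 0.1904
I = α² × P(1−P) = 1.2² × 0.1904 = 0.27412

0.274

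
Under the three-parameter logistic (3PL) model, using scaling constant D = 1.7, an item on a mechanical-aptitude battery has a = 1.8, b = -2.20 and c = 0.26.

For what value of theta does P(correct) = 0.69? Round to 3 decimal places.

P(theta) = c + (1 − c) · 1 / (1 + exp(−D·a(theta − b)))
Remove guessing floor: (0.69 − 0.26)/(1 − 0.26) = 0.5811
logit = ln(0.5811/0.4189) = 0.3272
theta = b + logit/(1.7·a) = -2.20 + 0.3272/3.0600 = -2.0931

-2.093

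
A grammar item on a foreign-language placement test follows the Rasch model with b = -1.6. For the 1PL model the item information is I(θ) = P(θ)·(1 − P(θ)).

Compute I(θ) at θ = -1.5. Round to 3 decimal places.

P = 1/(1+e^{-0.1000}) = 0.5250
P(1−P) = 0.5250 × 0.4750 = 0.2494
I = P(1−P) = 0.24938

0.249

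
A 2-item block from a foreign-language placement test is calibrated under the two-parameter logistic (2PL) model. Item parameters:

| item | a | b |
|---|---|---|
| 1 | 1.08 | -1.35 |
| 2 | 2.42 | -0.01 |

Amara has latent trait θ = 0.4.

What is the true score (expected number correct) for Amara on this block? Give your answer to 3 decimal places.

1.598

P(θ) = 1 / (1 + exp(−a(θ − b)))
P_1 = 1/(1+e^{-1.8900}) = 0.8688
P_2 = 1/(1+e^{-0.9922}) = 0.7295
E[score] = 0.8688 + 0.7295 = 1.5983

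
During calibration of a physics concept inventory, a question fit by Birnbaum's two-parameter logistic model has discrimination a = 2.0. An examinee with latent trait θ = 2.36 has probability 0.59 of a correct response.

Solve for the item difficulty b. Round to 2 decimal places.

2.18

P(θ) = 1 / (1 + exp(−a(θ − b)))
logit(0.59) = ln(0.59/0.41) = 0.3640
b = θ − logit/(a) = 2.36 − 0.3640/2.0000 = 2.1780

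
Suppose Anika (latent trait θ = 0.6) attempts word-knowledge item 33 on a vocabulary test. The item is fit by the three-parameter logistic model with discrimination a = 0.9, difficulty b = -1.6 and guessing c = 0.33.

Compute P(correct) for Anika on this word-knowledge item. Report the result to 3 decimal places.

P(θ) = c + (1 − c) · 1 / (1 + exp(−a(θ − b)))
Exponent: 0.9 × (0.6 − (-1.6)) = 1.9800
1/(1 + e^{-1.9800}) = 0.8787
P = 0.33 + 0.67 × 0.8787 = 0.9187

0.919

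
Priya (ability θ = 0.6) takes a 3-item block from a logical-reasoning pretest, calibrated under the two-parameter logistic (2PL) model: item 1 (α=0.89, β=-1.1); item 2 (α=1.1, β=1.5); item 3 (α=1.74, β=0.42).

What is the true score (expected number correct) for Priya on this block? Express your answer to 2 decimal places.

1.67

P(θ) = 1 / (1 + exp(−α(θ − β)))
P_1 = 1/(1+e^{-1.5130}) = 0.8195
P_2 = 1/(1+e^{0.9900}) = 0.2709
P_3 = 1/(1+e^{-0.3132}) = 0.5777
E[score] = 0.8195 + 0.2709 + 0.5777 = 1.6681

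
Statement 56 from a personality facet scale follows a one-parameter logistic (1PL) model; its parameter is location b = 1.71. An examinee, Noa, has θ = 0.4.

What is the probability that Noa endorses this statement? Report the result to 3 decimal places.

0.212

P(θ) = 1 / (1 + exp(−(θ − b)))
Exponent: (0.4 − 1.71) = -1.3100
1/(1 + e^{1.3100}) = 0.2125
P = 0.2125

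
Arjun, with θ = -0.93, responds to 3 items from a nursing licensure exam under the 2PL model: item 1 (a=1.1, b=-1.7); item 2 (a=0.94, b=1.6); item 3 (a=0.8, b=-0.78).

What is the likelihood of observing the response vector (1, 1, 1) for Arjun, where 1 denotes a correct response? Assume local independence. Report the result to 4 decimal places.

0.0279

P(θ) = 1 / (1 + exp(−a(θ − b)))
P_1 = 1/(1+e^{-0.8470}) = 0.6999
P_2 = 1/(1+e^{2.3782}) = 0.0849
P_3 = 1/(1+e^{0.1200}) = 0.4700
L = P_1 × P_2 × P_3 = 0.6999 × 0.0849 × 0.4700 = 0.02792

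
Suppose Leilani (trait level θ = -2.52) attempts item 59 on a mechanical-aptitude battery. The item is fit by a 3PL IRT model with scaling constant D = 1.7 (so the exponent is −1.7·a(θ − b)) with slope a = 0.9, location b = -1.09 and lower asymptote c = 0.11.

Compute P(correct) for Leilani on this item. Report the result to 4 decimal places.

0.1997

P(θ) = c + (1 − c) · 1 / (1 + exp(−D·a(θ − b)))
Exponent: 1.7 × 0.9 × (-2.52 − (-1.09)) = -2.1879
1/(1 + e^{2.1879}) = 0.1008
P = 0.11 + 0.89 × 0.1008 = 0.1997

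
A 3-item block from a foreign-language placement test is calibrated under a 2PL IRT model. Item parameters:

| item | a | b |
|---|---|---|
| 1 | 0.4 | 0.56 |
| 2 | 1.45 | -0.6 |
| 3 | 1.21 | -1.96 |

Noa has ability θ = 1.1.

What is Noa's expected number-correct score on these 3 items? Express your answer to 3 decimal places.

P(θ) = 1 / (1 + exp(−a(θ − b)))
P_1 = 1/(1+e^{-0.2160}) = 0.5538
P_2 = 1/(1+e^{-2.4650}) = 0.9217
P_3 = 1/(1+e^{-3.7026}) = 0.9759
E[score] = 0.5538 + 0.9217 + 0.9759 = 2.4514

2.451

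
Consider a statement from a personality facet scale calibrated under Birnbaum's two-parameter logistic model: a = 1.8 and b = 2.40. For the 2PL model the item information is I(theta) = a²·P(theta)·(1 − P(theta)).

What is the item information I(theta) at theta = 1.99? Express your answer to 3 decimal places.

P = 1/(1+e^{0.7380}) = 0.3234
P(1−P) = 0.3234 × 0.6766 = 0.2188
I = a² × P(1−P) = 1.8² × 0.2188 = 0.70900

0.709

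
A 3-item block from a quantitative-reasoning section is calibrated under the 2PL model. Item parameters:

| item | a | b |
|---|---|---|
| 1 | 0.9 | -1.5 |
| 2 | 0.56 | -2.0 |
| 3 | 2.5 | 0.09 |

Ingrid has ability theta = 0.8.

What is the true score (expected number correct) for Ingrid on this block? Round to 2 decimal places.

2.57

P(theta) = 1 / (1 + exp(−a(theta − b)))
P_1 = 1/(1+e^{-2.0700}) = 0.8880
P_2 = 1/(1+e^{-1.5680}) = 0.8275
P_3 = 1/(1+e^{-1.7750}) = 0.8551
E[score] = 0.8880 + 0.8275 + 0.8551 = 2.5705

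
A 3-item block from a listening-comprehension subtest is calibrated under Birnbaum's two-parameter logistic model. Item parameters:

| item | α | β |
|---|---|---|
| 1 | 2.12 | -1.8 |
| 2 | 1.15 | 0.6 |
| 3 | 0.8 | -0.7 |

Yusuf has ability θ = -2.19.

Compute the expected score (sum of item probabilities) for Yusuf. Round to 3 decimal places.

P(θ) = 1 / (1 + exp(−α(θ − β)))
P_1 = 1/(1+e^{0.8268}) = 0.3043
P_2 = 1/(1+e^{3.2085}) = 0.0388
P_3 = 1/(1+e^{1.1920}) = 0.2329
E[score] = 0.3043 + 0.0388 + 0.2329 = 0.5761

0.576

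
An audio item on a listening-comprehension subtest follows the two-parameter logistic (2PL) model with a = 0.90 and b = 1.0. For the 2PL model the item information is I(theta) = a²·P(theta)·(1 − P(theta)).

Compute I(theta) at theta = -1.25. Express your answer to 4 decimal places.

P = 1/(1+e^{2.0250}) = 0.1166
P(1−P) = 0.1166 × 0.8834 = 0.1030
I = a² × P(1−P) = 0.90² × 0.1030 = 0.08344

0.0834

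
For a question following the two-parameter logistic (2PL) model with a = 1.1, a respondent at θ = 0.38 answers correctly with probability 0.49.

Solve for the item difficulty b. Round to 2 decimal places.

P(θ) = 1 / (1 + exp(−a(θ − b)))
logit(0.49) = ln(0.49/0.51) = -0.0400
b = θ − logit/(a) = 0.38 − (-0.0400)/1.1000 = 0.4164

0.42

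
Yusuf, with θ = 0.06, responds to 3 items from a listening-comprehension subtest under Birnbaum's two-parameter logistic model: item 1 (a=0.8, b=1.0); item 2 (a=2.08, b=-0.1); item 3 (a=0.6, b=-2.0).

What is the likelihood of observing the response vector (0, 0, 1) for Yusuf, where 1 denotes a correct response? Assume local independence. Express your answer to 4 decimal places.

P(θ) = 1 / (1 + exp(−a(θ − b)))
P_1 = 1/(1+e^{0.7520}) = 0.3204
P_2 = 1/(1+e^{-0.3328}) = 0.5824
P_3 = 1/(1+e^{-1.2360}) = 0.7749
L = (1−P_1) × (1−P_2) × P_3 = 0.6796 × 0.4176 × 0.7749 = 0.21989

0.2199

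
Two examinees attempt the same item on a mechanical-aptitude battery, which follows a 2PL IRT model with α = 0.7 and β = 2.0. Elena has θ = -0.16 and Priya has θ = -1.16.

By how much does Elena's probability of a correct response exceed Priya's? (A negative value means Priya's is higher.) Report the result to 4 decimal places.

0.0820

P(θ) = 1 / (1 + exp(−α(θ − β)))
P(Elena) = 0.1806  [exponent -1.5120]
P(Priya) = 0.0987  [exponent -2.2120]
Difference = 0.1806 − 0.0987 = 0.0820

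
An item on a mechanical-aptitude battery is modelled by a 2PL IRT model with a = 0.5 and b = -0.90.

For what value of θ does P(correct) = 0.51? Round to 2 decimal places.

P(θ) = 1 / (1 + exp(−a(θ − b)))
logit = ln(0.5100/0.4900) = 0.0400
θ = b + logit/(a) = -0.90 + 0.0400/0.5000 = -0.8200

-0.82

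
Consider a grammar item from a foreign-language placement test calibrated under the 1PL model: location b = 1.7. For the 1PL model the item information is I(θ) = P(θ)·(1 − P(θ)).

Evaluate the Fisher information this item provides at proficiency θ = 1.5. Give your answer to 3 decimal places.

0.248

P = 1/(1+e^{0.2000}) = 0.4502
P(1−P) = 0.4502 × 0.5498 = 0.2475
I = P(1−P) = 0.24752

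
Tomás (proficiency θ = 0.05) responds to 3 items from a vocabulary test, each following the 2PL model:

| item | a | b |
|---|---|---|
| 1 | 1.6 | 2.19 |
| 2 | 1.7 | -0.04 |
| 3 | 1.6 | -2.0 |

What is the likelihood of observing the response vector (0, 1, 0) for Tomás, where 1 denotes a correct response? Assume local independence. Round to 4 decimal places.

0.0189

P(θ) = 1 / (1 + exp(−a(θ − b)))
P_1 = 1/(1+e^{3.4240}) = 0.0316
P_2 = 1/(1+e^{-0.1530}) = 0.5382
P_3 = 1/(1+e^{-3.2800}) = 0.9637
L = (1−P_1) × P_2 × (1−P_3) = 0.9684 × 0.5382 × 0.0363 = 0.01890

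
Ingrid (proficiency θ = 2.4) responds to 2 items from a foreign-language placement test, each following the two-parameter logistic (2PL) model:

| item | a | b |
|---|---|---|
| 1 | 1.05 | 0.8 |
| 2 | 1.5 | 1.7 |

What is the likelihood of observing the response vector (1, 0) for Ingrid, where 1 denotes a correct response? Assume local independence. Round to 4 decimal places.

P(θ) = 1 / (1 + exp(−a(θ − b)))
P_1 = 1/(1+e^{-1.6800}) = 0.8429
P_2 = 1/(1+e^{-1.0500}) = 0.7408
L = P_1 × (1−P_2) = 0.8429 × 0.2592 = 0.21850

0.2185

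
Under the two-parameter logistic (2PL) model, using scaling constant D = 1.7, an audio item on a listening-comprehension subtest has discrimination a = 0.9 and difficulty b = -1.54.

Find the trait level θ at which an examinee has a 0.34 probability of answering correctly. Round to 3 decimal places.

P(θ) = 1 / (1 + exp(−D·a(θ − b)))
logit = ln(0.3400/0.6600) = -0.6633
θ = b + logit/(1.7·a) = -1.54 + (-0.6633)/1.5300 = -1.9735

-1.974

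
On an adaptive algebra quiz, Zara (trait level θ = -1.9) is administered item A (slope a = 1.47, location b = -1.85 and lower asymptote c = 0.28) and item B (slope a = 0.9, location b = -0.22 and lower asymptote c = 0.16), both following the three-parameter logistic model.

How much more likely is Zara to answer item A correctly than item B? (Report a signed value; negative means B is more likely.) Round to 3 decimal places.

0.315

P(θ) = c + (1 − c) · 1 / (1 + exp(−a(θ − b)))
P_A = 0.6268
P_B = 0.3117
P_A − P_B = 0.3150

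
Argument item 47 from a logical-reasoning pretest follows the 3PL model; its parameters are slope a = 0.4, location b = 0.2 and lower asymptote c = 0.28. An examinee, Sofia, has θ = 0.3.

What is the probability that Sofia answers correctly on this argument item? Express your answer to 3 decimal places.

P(θ) = c + (1 − c) · 1 / (1 + exp(−a(θ − b)))
Exponent: 0.4 × (0.3 − 0.2) = 0.0400
1/(1 + e^{-0.0400}) = 0.5100
P = 0.28 + 0.72 × 0.5100 = 0.6472

0.647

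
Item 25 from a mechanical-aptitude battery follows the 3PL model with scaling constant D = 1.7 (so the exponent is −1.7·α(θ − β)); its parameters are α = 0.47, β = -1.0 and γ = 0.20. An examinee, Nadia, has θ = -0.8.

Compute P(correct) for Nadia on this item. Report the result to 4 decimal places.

P(θ) = γ + (1 − γ) · 1 / (1 + exp(−D·α(θ − β)))
Exponent: 1.7 × 0.47 × (-0.8 − (-1.0)) = 0.1598
1/(1 + e^{-0.1598}) = 0.5399
P = 0.20 + 0.80 × 0.5399 = 0.6319

0.6319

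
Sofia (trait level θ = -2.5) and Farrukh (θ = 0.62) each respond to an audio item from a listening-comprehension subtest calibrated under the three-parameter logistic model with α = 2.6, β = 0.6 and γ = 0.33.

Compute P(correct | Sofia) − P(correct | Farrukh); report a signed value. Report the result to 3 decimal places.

-0.343

P(θ) = γ + (1 − γ) · 1 / (1 + exp(−α(θ − β)))
P(Sofia) = 0.3302  [exponent -8.0600]
P(Farrukh) = 0.6737  [exponent 0.0520]
Difference = 0.3302 − 0.6737 = -0.3435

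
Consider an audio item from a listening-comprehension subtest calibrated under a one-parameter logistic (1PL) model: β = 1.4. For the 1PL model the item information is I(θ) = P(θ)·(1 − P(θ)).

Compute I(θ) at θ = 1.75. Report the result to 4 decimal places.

P = 1/(1+e^{-0.3500}) = 0.5866
P(1−P) = 0.5866 × 0.4134 = 0.2425
I = P(1−P) = 0.24250

0.2425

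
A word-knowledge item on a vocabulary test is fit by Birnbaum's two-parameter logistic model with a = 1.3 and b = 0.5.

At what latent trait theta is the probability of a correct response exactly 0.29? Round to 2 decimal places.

P(theta) = 1 / (1 + exp(−a(theta − b)))
logit = ln(0.2900/0.7100) = -0.8954
theta = b + logit/(a) = 0.5 + (-0.8954)/1.3000 = -0.1888

-0.19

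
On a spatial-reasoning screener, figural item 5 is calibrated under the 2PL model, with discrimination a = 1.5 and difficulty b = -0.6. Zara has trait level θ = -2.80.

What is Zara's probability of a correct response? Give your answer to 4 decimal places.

0.0356

P(θ) = 1 / (1 + exp(−a(θ − b)))
Exponent: 1.5 × (-2.80 − (-0.6)) = -3.3000
1/(1 + e^{3.3000}) = 0.0356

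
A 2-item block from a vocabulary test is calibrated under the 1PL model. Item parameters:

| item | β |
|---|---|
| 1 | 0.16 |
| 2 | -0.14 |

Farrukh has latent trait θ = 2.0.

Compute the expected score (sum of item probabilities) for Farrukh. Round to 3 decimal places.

1.758

P(θ) = 1 / (1 + exp(−(θ − β)))
P_1 = 1/(1+e^{-1.8400}) = 0.8629
P_2 = 1/(1+e^{-2.1400}) = 0.8947
E[score] = 0.8629 + 0.8947 = 1.7577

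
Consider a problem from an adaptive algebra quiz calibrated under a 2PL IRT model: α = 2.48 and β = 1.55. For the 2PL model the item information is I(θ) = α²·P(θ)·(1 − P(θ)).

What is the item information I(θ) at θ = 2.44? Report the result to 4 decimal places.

0.5491

P = 1/(1+e^{-2.2072}) = 0.9009
P(1−P) = 0.9009 × 0.0991 = 0.0893
I = α² × P(1−P) = 2.48² × 0.0893 = 0.54913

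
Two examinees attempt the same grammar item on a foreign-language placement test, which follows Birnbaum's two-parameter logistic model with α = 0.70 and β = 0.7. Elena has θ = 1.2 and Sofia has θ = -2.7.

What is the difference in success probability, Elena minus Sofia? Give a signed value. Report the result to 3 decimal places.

P(θ) = 1 / (1 + exp(−α(θ − β)))
P(Elena) = 0.5866  [exponent 0.3500]
P(Sofia) = 0.0847  [exponent -2.3800]
Difference = 0.5866 − 0.0847 = 0.5019

0.502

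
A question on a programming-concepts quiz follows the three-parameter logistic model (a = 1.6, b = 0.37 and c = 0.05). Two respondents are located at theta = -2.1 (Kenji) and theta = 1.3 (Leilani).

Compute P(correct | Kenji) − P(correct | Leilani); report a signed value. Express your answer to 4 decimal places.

-0.7571

P(theta) = c + (1 − c) · 1 / (1 + exp(−a(theta − b)))
P(Kenji) = 0.0679  [exponent -3.9520]
P(Leilani) = 0.8250  [exponent 1.4880]
Difference = 0.0679 − 0.8250 = -0.7571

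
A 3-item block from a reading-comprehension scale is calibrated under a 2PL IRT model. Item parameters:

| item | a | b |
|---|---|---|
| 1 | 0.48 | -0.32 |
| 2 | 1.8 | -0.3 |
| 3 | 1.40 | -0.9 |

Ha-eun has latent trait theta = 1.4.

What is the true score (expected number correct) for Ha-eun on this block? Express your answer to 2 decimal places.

P(theta) = 1 / (1 + exp(−a(theta − b)))
P_1 = 1/(1+e^{-0.8256}) = 0.6954
P_2 = 1/(1+e^{-3.0600}) = 0.9552
P_3 = 1/(1+e^{-3.2200}) = 0.9616
E[score] = 0.6954 + 0.9552 + 0.9616 = 2.6122

2.61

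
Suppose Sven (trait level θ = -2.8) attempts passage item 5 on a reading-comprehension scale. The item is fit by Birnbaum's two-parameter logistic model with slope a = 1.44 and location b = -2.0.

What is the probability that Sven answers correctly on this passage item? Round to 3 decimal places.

P(θ) = 1 / (1 + exp(−a(θ − b)))
Exponent: 1.44 × (-2.8 − (-2.0)) = -1.1520
1/(1 + e^{1.1520}) = 0.2401

0.240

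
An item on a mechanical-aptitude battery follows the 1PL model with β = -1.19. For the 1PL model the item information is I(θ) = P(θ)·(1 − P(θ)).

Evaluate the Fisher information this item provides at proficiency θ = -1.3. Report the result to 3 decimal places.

P = 1/(1+e^{0.1100}) = 0.4725
P(1−P) = 0.4725 × 0.5275 = 0.2492
I = P(1−P) = 0.24925

0.249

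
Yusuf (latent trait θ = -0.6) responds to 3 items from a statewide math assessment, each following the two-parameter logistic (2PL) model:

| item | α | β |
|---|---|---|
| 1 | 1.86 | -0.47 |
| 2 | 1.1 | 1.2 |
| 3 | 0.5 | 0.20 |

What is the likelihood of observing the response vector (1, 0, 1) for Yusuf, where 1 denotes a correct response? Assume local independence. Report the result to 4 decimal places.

P(θ) = 1 / (1 + exp(−α(θ − β)))
P_1 = 1/(1+e^{0.2418}) = 0.4398
P_2 = 1/(1+e^{1.9800}) = 0.1213
P_3 = 1/(1+e^{0.4000}) = 0.4013
L = P_1 × (1−P_2) × P_3 = 0.4398 × 0.8787 × 0.4013 = 0.15510

0.1551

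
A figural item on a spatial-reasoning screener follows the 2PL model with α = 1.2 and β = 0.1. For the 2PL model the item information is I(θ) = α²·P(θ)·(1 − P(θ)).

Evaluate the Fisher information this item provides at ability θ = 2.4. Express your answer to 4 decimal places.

0.0806

P = 1/(1+e^{-2.7600}) = 0.9405
P(1−P) = 0.9405 × 0.0595 = 0.0560
I = α² × P(1−P) = 1.2² × 0.0560 = 0.08061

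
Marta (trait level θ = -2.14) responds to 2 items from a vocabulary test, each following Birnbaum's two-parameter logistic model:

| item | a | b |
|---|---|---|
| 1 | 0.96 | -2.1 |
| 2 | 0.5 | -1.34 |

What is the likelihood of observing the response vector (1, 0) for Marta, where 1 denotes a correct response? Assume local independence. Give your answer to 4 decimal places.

P(θ) = 1 / (1 + exp(−a(θ − b)))
P_1 = 1/(1+e^{0.0384}) = 0.4904
P_2 = 1/(1+e^{0.4000}) = 0.4013
L = P_1 × (1−P_2) = 0.4904 × 0.5987 = 0.29360

0.2936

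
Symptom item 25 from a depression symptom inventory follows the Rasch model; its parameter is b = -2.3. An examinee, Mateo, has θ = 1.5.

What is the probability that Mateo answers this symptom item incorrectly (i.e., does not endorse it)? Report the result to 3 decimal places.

P(θ) = 1 / (1 + exp(−(θ − b)))
Exponent: (1.5 − (-2.3)) = 3.8000
1/(1 + e^{-3.8000}) = 0.9781
P = 0.9781
P(incorrect) = 1 − 0.9781 = 0.0219

0.022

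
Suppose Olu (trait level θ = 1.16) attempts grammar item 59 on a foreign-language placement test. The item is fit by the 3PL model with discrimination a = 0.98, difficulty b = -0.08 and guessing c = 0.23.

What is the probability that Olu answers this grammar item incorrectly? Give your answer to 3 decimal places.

0.176

P(θ) = c + (1 − c) · 1 / (1 + exp(−a(θ − b)))
Exponent: 0.98 × (1.16 − (-0.08)) = 1.2152
1/(1 + e^{-1.2152}) = 0.7712
P = 0.23 + 0.77 × 0.7712 = 0.8238
P(incorrect) = 1 − 0.8238 = 0.1762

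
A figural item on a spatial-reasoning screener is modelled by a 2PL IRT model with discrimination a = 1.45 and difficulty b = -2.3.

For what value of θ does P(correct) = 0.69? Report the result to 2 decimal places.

P(θ) = 1 / (1 + exp(−a(θ − b)))
logit = ln(0.6900/0.3100) = 0.8001
θ = b + logit/(a) = -2.3 + 0.8001/1.4500 = -1.7482

-1.75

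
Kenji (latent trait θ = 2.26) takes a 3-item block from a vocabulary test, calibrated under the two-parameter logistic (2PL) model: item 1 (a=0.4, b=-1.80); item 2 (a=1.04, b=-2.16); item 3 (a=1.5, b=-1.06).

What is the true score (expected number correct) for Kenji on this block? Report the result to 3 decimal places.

P(θ) = 1 / (1 + exp(−a(θ − b)))
P_1 = 1/(1+e^{-1.6240}) = 0.8353
P_2 = 1/(1+e^{-4.5968}) = 0.9900
P_3 = 1/(1+e^{-4.9800}) = 0.9932
E[score] = 0.8353 + 0.9900 + 0.9932 = 2.8185

2.819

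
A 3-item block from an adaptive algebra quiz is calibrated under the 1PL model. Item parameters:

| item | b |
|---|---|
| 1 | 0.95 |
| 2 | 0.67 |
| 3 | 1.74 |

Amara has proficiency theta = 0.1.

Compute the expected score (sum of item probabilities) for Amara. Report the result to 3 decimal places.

0.823

P(theta) = 1 / (1 + exp(−(theta − b)))
P_1 = 1/(1+e^{0.8500}) = 0.2994
P_2 = 1/(1+e^{0.5700}) = 0.3612
P_3 = 1/(1+e^{1.6400}) = 0.1625
E[score] = 0.2994 + 0.3612 + 0.1625 = 0.8231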